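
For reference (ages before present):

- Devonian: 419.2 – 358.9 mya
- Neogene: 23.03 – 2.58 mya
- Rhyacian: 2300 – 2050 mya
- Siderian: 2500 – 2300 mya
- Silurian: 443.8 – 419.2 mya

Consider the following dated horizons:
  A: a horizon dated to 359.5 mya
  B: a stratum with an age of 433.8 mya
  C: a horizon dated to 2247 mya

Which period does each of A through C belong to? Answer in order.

Match each age against the start–end ranges in the excerpt: A = 359.5 Ma → Devonian (419.2–358.9); B = 433.8 Ma → Silurian (443.8–419.2); C = 2247 Ma → Rhyacian (2300–2050).

A — Devonian; B — Silurian; C — Rhyacian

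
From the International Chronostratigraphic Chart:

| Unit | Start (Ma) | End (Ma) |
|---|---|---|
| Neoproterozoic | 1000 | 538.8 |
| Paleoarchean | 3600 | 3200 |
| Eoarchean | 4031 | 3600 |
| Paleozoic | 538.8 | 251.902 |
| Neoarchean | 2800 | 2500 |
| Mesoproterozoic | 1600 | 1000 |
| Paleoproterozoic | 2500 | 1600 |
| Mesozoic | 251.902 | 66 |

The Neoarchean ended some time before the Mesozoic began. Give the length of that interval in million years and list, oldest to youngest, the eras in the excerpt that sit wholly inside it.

The Neoarchean closes at 2500 Ma and the Mesozoic opens at 251.902 Ma, so the interval is 2500 − 251.902 = 2248.098 Myr.
An era fits inside if it starts at or after 2500 Ma and ends at or before 251.902 Ma; oldest first that gives Paleoproterozoic, Mesoproterozoic, Neoproterozoic, Paleozoic.

2248.098 million years; Paleoproterozoic, Mesoproterozoic, Neoproterozoic, Paleozoic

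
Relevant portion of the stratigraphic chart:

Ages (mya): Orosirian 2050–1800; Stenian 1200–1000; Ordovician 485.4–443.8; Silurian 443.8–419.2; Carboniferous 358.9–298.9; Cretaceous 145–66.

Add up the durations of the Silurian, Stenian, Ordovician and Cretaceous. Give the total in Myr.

Duration is start − end for each: (443.8 − 419.2) + (1200 − 1000) + (485.4 − 443.8) + (145 − 66).
That is 24.6 + 200 + 41.6 + 79, which totals 345.2 million years.

345.2 million years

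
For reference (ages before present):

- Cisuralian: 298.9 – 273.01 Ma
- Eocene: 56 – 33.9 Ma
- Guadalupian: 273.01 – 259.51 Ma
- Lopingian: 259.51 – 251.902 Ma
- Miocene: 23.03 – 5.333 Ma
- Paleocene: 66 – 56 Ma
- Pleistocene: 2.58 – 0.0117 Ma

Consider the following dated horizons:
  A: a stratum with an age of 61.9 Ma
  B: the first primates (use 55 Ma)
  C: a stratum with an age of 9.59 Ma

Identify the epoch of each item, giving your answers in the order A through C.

A: 61.9 Ma lies in 66–56 Ma, so Paleocene.
B: 55 Ma lies in 56–33.9 Ma, so Eocene.
C: 9.59 Ma lies in 23.03–5.333 Ma, so Miocene.

A — Paleocene; B — Eocene; C — Miocene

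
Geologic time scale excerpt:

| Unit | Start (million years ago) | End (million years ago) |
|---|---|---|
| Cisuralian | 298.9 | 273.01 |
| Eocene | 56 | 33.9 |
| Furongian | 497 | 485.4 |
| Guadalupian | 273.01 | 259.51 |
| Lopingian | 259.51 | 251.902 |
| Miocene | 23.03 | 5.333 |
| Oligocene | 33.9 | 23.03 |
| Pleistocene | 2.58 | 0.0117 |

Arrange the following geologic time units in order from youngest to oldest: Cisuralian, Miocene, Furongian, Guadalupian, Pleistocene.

Read off each span (Ma): Cisuralian 298.9–273.01; Miocene 23.03–5.333; Furongian 497–485.4; Guadalupian 273.01–259.51; Pleistocene 2.58–0.0117.
Larger Ma is older, so oldest→youngest is Furongian, Cisuralian, Guadalupian, Miocene, Pleistocene; reverse it for youngest→oldest.

Pleistocene, Miocene, Guadalupian, Cisuralian, Furongian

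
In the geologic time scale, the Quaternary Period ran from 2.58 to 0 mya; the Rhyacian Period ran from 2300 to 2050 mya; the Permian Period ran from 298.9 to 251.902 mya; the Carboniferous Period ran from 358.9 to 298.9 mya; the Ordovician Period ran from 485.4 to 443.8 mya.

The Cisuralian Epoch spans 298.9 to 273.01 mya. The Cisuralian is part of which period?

Permian

The Cisuralian (298.9–273.01 Ma) lies entirely within 298.9–251.902 Ma, the Permian Period.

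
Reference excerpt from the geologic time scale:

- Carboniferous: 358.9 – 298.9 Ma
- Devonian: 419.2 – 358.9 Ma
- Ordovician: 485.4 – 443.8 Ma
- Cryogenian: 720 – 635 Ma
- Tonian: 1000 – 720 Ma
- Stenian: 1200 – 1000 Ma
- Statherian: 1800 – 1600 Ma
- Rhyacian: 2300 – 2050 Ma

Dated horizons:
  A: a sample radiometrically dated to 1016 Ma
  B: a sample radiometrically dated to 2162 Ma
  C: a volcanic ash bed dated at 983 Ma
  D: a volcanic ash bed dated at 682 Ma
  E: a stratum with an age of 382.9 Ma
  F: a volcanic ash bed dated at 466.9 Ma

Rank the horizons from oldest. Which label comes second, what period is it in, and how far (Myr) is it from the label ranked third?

Sorted oldest-first by Ma: B (2162), A (1016), C (983), D (682), F (466.9), E (382.9).
The second oldest is A at 1016 Ma, which lies in 1200–1000 Ma: the Stenian.
The third oldest is C at 983 Ma; separation = |1016 − 983| = 33 Myr.

A, in the Stenian; 33 million years to C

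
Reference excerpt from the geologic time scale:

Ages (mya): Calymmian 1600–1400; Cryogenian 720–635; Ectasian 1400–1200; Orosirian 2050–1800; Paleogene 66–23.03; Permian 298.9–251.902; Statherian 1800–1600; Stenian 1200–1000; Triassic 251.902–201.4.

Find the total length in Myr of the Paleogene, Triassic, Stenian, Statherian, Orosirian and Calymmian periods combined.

943.472 million years

Each duration: Paleogene = 42.97; Triassic = 50.502; Stenian = 200; Statherian = 200; Orosirian = 250; Calymmian = 200.
Sum: 42.97 + 50.502 + 200 + 200 + 250 + 200 = 943.472 Myr.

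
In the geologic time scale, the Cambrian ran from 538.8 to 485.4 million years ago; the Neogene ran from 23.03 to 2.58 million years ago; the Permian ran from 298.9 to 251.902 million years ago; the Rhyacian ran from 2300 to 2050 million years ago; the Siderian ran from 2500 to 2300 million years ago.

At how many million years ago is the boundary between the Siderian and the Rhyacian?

2300 million years ago

The Siderian ends and the Rhyacian begins at 2300 million years ago.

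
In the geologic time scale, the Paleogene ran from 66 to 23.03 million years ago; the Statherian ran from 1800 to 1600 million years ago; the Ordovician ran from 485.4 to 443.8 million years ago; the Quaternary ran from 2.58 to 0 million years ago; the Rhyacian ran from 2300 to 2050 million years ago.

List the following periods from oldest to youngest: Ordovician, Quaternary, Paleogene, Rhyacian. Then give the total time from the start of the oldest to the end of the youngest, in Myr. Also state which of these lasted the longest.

Rhyacian, Ordovician, Paleogene, Quaternary; total span 2300 Myr; longest is Rhyacian

Start ages (Ma): Rhyacian 2300, Ordovician 485.4, Paleogene 66, Quaternary 2.58.
Ordered oldest to youngest: Rhyacian, Ordovician, Paleogene, Quaternary.
Span = 2300 − 0 = 2300 Myr.
Durations: Paleogene 42.97, Quaternary 2.58, Rhyacian 250, Ordovician 41.6 → longest is Rhyacian (250 Myr).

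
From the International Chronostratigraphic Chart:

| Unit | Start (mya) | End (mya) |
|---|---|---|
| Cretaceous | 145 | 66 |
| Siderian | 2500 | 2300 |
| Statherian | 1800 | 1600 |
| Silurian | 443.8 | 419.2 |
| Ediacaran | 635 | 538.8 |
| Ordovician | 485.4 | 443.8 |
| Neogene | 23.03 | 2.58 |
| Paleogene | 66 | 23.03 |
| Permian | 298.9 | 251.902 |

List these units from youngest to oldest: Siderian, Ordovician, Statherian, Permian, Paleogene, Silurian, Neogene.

Read off each span (Ma): Siderian 2500–2300; Ordovician 485.4–443.8; Statherian 1800–1600; Permian 298.9–251.902; Paleogene 66–23.03; Silurian 443.8–419.2; Neogene 23.03–2.58.
Larger Ma is older, so oldest→youngest is Siderian, Statherian, Ordovician, Silurian, Permian, Paleogene, Neogene; reverse it for youngest→oldest.

Neogene, then Paleogene, then Permian, then Silurian, then Ordovician, then Statherian, then Siderian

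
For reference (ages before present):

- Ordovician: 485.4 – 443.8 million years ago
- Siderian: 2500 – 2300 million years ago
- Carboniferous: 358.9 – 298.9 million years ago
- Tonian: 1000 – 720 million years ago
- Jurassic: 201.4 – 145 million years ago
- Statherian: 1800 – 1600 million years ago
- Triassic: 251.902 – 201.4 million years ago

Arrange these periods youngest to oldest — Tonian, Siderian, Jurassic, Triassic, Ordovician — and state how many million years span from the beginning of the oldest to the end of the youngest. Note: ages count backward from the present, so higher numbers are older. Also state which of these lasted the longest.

From the excerpt: Tonian 1000–720; Siderian 2500–2300; Jurassic 201.4–145; Triassic 251.902–201.4; Ordovician 485.4–443.8 (Ma).
Larger Ma is earlier, so the oldest is Siderian and the youngest is Jurassic; youngest to oldest: Jurassic, Triassic, Ordovician, Tonian, Siderian.
Oldest start 2500 minus youngest end 145 gives 2355 Myr overall.
Individual lengths (start − end): Tonian 280; Siderian 200; Triassic 50.502; Jurassic 56.4; Ordovician 41.6. The largest is Tonian at 280 Myr.

Jurassic → Triassic → Ordovician → Tonian → Siderian; total span 2355 Myr; longest is Tonian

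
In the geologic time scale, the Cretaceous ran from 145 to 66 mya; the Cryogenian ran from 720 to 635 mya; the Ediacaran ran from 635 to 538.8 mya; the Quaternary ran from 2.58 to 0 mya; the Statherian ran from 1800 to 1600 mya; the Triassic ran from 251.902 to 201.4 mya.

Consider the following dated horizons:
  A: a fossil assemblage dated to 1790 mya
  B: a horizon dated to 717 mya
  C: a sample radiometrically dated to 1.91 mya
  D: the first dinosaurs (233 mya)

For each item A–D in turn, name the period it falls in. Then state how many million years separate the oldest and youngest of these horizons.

A — Statherian; B — Cryogenian; C — Quaternary; D — Triassic; span 1788.09 million years

A: 1790 Ma lies in 1800–1600 Ma, so Statherian.
B: 717 Ma lies in 720–635 Ma, so Cryogenian.
C: 1.91 Ma lies in 2.58–0 Ma, so Quaternary.
D: 233 Ma lies in 251.902–201.4 Ma, so Triassic.
Oldest = 1790 Ma, youngest = 1.91 Ma → span 1788.09 Myr.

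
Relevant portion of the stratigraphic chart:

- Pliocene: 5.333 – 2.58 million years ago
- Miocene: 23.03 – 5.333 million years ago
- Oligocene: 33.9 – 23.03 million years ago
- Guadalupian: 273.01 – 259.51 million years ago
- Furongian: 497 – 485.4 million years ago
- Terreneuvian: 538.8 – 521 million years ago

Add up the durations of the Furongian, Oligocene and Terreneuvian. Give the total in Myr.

Duration is start − end for each: (497 − 485.4) + (33.9 − 23.03) + (538.8 − 521).
That is 11.6 + 10.87 + 17.8, which totals 40.27 million years.

40.27 million years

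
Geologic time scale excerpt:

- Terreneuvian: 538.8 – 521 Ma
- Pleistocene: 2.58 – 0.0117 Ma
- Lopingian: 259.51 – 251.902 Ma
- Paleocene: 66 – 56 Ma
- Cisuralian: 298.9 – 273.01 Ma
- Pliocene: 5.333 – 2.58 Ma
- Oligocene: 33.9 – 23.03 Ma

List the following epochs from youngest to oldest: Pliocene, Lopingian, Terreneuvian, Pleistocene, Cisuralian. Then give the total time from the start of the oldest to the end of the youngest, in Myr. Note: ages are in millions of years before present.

Start ages (Ma): Terreneuvian 538.8, Cisuralian 298.9, Lopingian 259.51, Pliocene 5.333, Pleistocene 2.58.
Ordered youngest to oldest: Pleistocene, Pliocene, Lopingian, Cisuralian, Terreneuvian.
Span = 538.8 − 0.0117 = 538.7883 Myr.

Pleistocene → Pliocene → Lopingian → Cisuralian → Terreneuvian; total span 538.7883 Myr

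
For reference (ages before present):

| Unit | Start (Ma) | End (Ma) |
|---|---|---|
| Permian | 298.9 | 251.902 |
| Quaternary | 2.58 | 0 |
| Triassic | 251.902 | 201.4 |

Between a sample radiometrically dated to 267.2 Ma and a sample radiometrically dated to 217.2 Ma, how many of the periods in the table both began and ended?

0

Checking each listed span, none has both start < 267.2 Ma and end > 217.2 Ma — every period straddles one of the two dates or lies outside them — so the count is 0.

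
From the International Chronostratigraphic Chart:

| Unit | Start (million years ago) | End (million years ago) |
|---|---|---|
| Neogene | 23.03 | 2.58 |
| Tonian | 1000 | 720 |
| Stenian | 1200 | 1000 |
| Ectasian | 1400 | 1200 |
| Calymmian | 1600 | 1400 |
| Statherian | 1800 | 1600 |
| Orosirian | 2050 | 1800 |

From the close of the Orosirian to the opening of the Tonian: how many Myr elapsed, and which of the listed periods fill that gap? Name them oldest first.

End of Orosirian = 1800 Ma; start of Tonian = 1000 Ma.
Gap = 1800 − 1000 = 800 Myr.
Periods wholly inside 1800–1000 Ma: Statherian (1800–1600), Calymmian (1600–1400), Ectasian (1400–1200), Stenian (1200–1000).

800 million years; Statherian, Calymmian, Ectasian, Stenian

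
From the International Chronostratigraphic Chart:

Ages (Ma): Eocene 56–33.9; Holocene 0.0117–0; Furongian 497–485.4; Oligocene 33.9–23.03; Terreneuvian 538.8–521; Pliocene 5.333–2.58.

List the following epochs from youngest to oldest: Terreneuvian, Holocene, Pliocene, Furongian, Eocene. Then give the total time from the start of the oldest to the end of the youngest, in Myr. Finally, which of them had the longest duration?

Start ages (Ma): Terreneuvian 538.8, Furongian 497, Eocene 56, Pliocene 5.333, Holocene 0.0117.
Ordered youngest to oldest: Holocene, Pliocene, Eocene, Furongian, Terreneuvian.
Span = 538.8 − 0 = 538.8 Myr.
Durations: Terreneuvian 17.8, Holocene 0.0117, Pliocene 2.753, Furongian 11.6, Eocene 22.1 → longest is Eocene (22.1 Myr).

Holocene → Pliocene → Eocene → Furongian → Terreneuvian; total span 538.8 Myr; longest is Eocene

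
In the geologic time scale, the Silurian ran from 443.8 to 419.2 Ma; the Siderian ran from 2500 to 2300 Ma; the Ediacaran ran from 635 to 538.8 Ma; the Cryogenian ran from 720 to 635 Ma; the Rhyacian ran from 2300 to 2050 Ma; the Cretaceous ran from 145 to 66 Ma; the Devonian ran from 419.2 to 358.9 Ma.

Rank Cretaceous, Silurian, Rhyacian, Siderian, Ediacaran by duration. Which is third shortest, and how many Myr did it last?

Durations: Cretaceous 79; Silurian 24.6; Rhyacian 250; Siderian 200; Ediacaran 96.2 Myr.
Sorted shortest-first: Silurian (24.6), Cretaceous (79), Ediacaran (96.2), Siderian (200), Rhyacian (250).
The third shortest is Ediacaran at 96.2 Myr.

Ediacaran, 96.2 million years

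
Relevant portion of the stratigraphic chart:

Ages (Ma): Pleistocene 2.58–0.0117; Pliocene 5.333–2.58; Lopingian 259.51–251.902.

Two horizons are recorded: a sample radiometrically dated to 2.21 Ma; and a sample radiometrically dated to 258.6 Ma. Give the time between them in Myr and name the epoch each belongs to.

Elapsed time: 258.6 − 2.21 = 256.39 Myr.
2.21 Ma lies within 2.58–0.0117 Ma: Pleistocene.
258.6 Ma lies within 259.51–251.902 Ma: Lopingian.

256.39 million years apart; the first in the Pleistocene, the second in the Lopingian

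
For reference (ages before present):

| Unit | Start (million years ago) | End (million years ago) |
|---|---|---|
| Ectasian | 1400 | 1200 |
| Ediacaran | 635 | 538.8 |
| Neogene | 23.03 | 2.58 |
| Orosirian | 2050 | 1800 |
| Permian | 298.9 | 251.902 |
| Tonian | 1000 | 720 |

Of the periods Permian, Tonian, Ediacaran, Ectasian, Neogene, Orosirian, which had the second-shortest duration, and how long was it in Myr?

Permian, 46.998 million years

Durations: Permian 46.998; Tonian 280; Ediacaran 96.2; Ectasian 200; Neogene 20.45; Orosirian 250 Myr.
Sorted shortest-first: Neogene (20.45), Permian (46.998), Ediacaran (96.2), Ectasian (200), Orosirian (250), Tonian (280).
The second shortest is Permian at 46.998 Myr.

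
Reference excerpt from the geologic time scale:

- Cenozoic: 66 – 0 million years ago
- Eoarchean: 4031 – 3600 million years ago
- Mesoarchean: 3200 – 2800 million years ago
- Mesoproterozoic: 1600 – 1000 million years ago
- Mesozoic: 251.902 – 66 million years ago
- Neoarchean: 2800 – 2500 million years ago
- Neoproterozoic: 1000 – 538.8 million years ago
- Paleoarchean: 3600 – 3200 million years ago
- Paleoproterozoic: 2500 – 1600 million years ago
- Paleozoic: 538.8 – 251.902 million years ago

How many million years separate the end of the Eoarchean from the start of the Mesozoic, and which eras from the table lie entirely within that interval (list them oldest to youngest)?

3348.098 million years; Paleoarchean, Mesoarchean, Neoarchean, Paleoproterozoic, Mesoproterozoic, Neoproterozoic, Paleozoic

End of Eoarchean = 3600 Ma; start of Mesozoic = 251.902 Ma.
Gap = 3600 − 251.902 = 3348.098 Myr.
Eras wholly inside 3600–251.902 Ma: Paleoarchean (3600–3200), Mesoarchean (3200–2800), Neoarchean (2800–2500), Paleoproterozoic (2500–1600), Mesoproterozoic (1600–1000), Neoproterozoic (1000–538.8), Paleozoic (538.8–251.902).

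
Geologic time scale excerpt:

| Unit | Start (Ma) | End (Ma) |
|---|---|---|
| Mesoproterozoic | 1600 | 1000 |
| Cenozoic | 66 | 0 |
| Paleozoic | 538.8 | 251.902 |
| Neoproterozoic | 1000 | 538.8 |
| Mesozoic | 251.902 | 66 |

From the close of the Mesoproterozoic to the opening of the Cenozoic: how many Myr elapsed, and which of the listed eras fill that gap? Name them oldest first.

The Mesoproterozoic closes at 1000 Ma and the Cenozoic opens at 66 Ma, so the interval is 1000 − 66 = 934 Myr.
An era fits inside if it starts at or after 1000 Ma and ends at or before 66 Ma; oldest first that gives Neoproterozoic, Paleozoic, Mesozoic.

934 million years; Neoproterozoic, Paleozoic, Mesozoic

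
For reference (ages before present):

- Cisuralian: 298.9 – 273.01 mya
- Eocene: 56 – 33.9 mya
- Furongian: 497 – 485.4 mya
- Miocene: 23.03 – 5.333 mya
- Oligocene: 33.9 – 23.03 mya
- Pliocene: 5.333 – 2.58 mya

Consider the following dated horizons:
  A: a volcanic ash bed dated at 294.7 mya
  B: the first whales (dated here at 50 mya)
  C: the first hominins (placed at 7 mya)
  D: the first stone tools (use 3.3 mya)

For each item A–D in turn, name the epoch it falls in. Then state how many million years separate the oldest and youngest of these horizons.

A: 294.7 Ma lies in 298.9–273.01 Ma, so Cisuralian.
B: 50 Ma lies in 56–33.9 Ma, so Eocene.
C: 7 Ma lies in 23.03–5.333 Ma, so Miocene.
D: 3.3 Ma lies in 5.333–2.58 Ma, so Pliocene.
Oldest = 294.7 Ma, youngest = 3.3 Ma → span 291.4 Myr.

A — Cisuralian; B — Eocene; C — Miocene; D — Pliocene; span 291.4 million years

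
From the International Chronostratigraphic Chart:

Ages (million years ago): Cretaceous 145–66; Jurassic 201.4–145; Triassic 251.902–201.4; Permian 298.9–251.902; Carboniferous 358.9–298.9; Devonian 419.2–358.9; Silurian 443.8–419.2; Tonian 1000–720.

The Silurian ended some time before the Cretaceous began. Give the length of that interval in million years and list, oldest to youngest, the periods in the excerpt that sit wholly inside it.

274.2 million years; Devonian, Carboniferous, Permian, Triassic, Jurassic

The Silurian closes at 419.2 Ma and the Cretaceous opens at 145 Ma, so the interval is 419.2 − 145 = 274.2 Myr.
A period fits inside if it starts at or after 419.2 Ma and ends at or before 145 Ma; oldest first that gives Devonian, Carboniferous, Permian, Triassic, Jurassic.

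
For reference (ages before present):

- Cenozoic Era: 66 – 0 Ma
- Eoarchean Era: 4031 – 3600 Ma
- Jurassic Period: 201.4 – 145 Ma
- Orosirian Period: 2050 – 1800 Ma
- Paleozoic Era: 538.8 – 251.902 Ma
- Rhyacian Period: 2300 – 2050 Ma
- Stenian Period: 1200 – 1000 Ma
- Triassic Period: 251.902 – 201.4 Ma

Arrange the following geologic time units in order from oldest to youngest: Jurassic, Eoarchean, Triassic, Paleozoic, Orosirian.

Eoarchean, Orosirian, Paleozoic, Triassic, Jurassic

Read off each span (Ma): Jurassic 201.4–145; Eoarchean 4031–3600; Triassic 251.902–201.4; Paleozoic 538.8–251.902; Orosirian 2050–1800.
Larger Ma is older, so oldest→youngest is Eoarchean, Orosirian, Paleozoic, Triassic, Jurassic.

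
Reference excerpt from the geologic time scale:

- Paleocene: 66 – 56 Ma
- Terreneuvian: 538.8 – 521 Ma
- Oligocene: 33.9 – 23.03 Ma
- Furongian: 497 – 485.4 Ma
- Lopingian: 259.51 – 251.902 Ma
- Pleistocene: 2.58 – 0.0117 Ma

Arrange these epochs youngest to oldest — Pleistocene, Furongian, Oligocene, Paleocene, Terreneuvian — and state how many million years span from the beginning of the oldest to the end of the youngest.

From the excerpt: Pleistocene 2.58–0.0117; Furongian 497–485.4; Oligocene 33.9–23.03; Paleocene 66–56; Terreneuvian 538.8–521 (Ma).
Larger Ma is earlier, so the oldest is Terreneuvian and the youngest is Pleistocene; youngest to oldest: Pleistocene, Oligocene, Paleocene, Furongian, Terreneuvian.
Oldest start 538.8 minus youngest end 0.0117 gives 538.7883 Myr overall.

Pleistocene → Oligocene → Paleocene → Furongian → Terreneuvian; total span 538.7883 Myr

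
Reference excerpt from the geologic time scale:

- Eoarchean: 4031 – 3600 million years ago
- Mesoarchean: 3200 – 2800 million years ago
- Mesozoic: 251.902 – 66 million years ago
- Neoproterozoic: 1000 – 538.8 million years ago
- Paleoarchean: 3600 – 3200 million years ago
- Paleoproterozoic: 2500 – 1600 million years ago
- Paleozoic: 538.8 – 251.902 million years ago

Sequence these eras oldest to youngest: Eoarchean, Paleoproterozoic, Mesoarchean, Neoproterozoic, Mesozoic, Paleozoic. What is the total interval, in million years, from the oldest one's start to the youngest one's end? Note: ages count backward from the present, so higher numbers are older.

Eoarchean, Mesoarchean, Paleoproterozoic, Neoproterozoic, Paleozoic, Mesozoic; total span 3965 Myr

Start ages (Ma): Eoarchean 4031, Mesoarchean 3200, Paleoproterozoic 2500, Neoproterozoic 1000, Paleozoic 538.8, Mesozoic 251.902.
Ordered oldest to youngest: Eoarchean, Mesoarchean, Paleoproterozoic, Neoproterozoic, Paleozoic, Mesozoic.
Span = 4031 − 66 = 3965 Myr.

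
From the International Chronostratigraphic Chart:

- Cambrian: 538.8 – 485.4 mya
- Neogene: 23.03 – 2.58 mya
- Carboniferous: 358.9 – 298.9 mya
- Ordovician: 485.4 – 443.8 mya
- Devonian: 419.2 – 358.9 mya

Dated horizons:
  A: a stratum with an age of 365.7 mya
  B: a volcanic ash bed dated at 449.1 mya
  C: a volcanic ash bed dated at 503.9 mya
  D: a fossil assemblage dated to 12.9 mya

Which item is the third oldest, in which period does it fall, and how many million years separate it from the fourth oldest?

Larger Ma means older, so oldest first: C 503.9 > B 449.1 > A 365.7 > D 12.9.
Counting 3 along gives A (365.7 Ma); the excerpt puts that inside the Devonian, 419.2–358.9 Ma.
Next in line is D (12.9 Ma), and 365.7 − 12.9 = 352.8 Myr.

A, in the Devonian; 352.8 million years to D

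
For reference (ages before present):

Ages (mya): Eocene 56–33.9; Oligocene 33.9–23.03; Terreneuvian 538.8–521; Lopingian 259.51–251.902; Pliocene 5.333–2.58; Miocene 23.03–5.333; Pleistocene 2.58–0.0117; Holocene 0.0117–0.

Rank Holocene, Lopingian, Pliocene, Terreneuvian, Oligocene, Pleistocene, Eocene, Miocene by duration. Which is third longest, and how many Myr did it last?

Miocene, 17.697 million years

Durations: Holocene 0.0117; Lopingian 7.608; Pliocene 2.753; Terreneuvian 17.8; Oligocene 10.87; Pleistocene 2.5683; Eocene 22.1; Miocene 17.697 Myr.
Sorted longest-first: Eocene (22.1), Terreneuvian (17.8), Miocene (17.697), Oligocene (10.87), Lopingian (7.608), Pliocene (2.753), Pleistocene (2.5683), Holocene (0.0117).
The third longest is Miocene at 17.697 Myr.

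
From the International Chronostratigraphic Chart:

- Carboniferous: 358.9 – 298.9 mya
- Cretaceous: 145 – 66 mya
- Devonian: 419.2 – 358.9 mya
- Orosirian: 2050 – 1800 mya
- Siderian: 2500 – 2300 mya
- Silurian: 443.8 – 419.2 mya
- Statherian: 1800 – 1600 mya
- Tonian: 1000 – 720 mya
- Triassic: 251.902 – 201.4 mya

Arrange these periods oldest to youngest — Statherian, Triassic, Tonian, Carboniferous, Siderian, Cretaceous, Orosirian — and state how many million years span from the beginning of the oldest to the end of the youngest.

From the excerpt: Statherian 1800–1600; Triassic 251.902–201.4; Tonian 1000–720; Carboniferous 358.9–298.9; Siderian 2500–2300; Cretaceous 145–66; Orosirian 2050–1800 (Ma).
Larger Ma is earlier, so the oldest is Siderian and the youngest is Cretaceous; oldest to youngest: Siderian, Orosirian, Statherian, Tonian, Carboniferous, Triassic, Cretaceous.
Oldest start 2500 minus youngest end 66 gives 2434 Myr overall.

Siderian → Orosirian → Statherian → Tonian → Carboniferous → Triassic → Cretaceous; total span 2434 Myr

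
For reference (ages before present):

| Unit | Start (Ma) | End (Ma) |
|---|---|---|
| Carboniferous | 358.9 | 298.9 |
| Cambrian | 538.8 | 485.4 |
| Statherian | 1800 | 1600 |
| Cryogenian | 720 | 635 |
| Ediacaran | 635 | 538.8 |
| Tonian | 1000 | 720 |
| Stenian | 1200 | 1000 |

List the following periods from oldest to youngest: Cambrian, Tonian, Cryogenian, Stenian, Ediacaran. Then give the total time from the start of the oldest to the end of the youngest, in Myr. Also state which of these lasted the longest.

Start ages (Ma): Stenian 1200, Tonian 1000, Cryogenian 720, Ediacaran 635, Cambrian 538.8.
Ordered oldest to youngest: Stenian, Tonian, Cryogenian, Ediacaran, Cambrian.
Span = 1200 − 485.4 = 714.6 Myr.
Durations: Stenian 200, Tonian 280, Cambrian 53.4, Ediacaran 96.2, Cryogenian 85 → longest is Tonian (280 Myr).

Stenian → Tonian → Cryogenian → Ediacaran → Cambrian; total span 714.6 Myr; longest is Tonian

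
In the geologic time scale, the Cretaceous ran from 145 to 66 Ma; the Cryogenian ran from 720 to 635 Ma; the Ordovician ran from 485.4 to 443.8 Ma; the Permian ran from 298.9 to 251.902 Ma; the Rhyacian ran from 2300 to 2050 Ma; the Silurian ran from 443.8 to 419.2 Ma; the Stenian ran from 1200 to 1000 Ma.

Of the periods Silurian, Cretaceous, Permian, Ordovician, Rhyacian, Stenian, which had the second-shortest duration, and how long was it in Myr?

Start − end for each: Silurian 443.8 − 419.2 = 24.6; Cretaceous 145 − 66 = 79; Permian 298.9 − 251.902 = 46.998; Ordovician 485.4 − 443.8 = 41.6; Rhyacian 2300 − 2050 = 250; Stenian 1200 − 1000 = 200.
Ranking these from shortest: Silurian < Ordovician < Permian < Cretaceous < Stenian < Rhyacian.
Position 2 in that ranking is Ordovician, which lasted 41.6 Myr.

Ordovician, 41.6 million years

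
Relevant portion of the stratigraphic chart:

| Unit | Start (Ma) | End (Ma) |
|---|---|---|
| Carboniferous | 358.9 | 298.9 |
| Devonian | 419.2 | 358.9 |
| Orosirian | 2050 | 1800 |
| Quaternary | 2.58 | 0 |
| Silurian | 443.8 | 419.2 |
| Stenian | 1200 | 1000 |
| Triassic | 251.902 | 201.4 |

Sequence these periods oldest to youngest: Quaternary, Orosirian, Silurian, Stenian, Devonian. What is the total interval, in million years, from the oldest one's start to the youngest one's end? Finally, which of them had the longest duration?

Orosirian, Stenian, Silurian, Devonian, Quaternary; total span 2050 Myr; longest is Orosirian

From the excerpt: Quaternary 2.58–0; Orosirian 2050–1800; Silurian 443.8–419.2; Stenian 1200–1000; Devonian 419.2–358.9 (Ma).
Larger Ma is earlier, so the oldest is Orosirian and the youngest is Quaternary; oldest to youngest: Orosirian, Stenian, Silurian, Devonian, Quaternary.
Oldest start 2050 minus youngest end 0 gives 2050 Myr overall.
Individual lengths (start − end): Silurian 24.6; Devonian 60.3; Orosirian 250; Quaternary 2.58; Stenian 200. The largest is Orosirian at 250 Myr.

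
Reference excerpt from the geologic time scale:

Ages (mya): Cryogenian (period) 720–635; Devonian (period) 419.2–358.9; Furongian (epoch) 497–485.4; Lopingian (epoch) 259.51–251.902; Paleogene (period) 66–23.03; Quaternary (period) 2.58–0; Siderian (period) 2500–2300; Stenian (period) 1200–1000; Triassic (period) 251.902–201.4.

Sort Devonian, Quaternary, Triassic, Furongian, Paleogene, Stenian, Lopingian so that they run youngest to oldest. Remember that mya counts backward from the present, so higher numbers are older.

The oldest of these is Stenian (starts 1200 Ma) and the youngest is Quaternary (ends 0 Ma).
In between, by decreasing start age: Furongian (497), Devonian (419.2), Lopingian (259.51), Triassic (251.902), Paleogene (66).
Listing youngest first means reversing that sequence.

Quaternary, then Paleogene, then Triassic, then Lopingian, then Devonian, then Furongian, then Stenian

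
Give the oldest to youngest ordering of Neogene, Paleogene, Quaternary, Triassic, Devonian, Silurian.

Group by era (each group listed oldest first) — Paleozoic: Silurian, Devonian; Mesozoic: Triassic; Cenozoic: Paleogene, Neogene, Quaternary. The eras run Paleozoic → Mesozoic → Cenozoic. Concatenating the groups in that era order gives oldest to youngest directly.

Silurian, Devonian, Triassic, Paleogene, Neogene, Quaternary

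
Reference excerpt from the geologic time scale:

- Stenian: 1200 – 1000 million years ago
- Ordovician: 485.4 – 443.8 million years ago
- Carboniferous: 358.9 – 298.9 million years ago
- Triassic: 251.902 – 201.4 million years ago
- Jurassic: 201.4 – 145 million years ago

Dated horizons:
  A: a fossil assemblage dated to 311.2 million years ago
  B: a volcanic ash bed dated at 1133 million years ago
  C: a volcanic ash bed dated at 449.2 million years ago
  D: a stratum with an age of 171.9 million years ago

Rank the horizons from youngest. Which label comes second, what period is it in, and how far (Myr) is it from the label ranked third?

A, in the Carboniferous; 138 million years to C

Sorted youngest-first by Ma: D (171.9), A (311.2), C (449.2), B (1133).
The second youngest is A at 311.2 Ma, which lies in 358.9–298.9 Ma: the Carboniferous.
The third youngest is C at 449.2 Ma; separation = |311.2 − 449.2| = 138 Myr.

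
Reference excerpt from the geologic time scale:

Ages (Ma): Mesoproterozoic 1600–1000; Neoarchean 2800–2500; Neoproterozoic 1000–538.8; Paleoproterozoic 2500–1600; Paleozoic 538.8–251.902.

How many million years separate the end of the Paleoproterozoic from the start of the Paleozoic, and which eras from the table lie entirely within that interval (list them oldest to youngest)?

End of Paleoproterozoic = 1600 Ma; start of Paleozoic = 538.8 Ma.
Gap = 1600 − 538.8 = 1061.2 Myr.
Eras wholly inside 1600–538.8 Ma: Mesoproterozoic (1600–1000), Neoproterozoic (1000–538.8).

1061.2 million years; Mesoproterozoic, Neoproterozoic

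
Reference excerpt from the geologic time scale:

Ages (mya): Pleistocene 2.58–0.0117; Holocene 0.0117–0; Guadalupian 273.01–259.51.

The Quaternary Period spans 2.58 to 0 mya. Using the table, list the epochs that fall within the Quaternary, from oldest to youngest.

Epochs with both bounds inside 2.58–0 Ma: Pleistocene (2.58–0.0117), Holocene (0.0117–0).

Pleistocene, Holocene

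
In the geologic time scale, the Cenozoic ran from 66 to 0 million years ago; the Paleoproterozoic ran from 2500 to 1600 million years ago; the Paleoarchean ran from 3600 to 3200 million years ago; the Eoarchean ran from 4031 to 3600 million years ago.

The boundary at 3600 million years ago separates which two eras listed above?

The Eoarchean ends at 3600 million years ago and the Paleoarchean begins at 3600 million years ago, so they share that boundary.

Eoarchean and Paleoarchean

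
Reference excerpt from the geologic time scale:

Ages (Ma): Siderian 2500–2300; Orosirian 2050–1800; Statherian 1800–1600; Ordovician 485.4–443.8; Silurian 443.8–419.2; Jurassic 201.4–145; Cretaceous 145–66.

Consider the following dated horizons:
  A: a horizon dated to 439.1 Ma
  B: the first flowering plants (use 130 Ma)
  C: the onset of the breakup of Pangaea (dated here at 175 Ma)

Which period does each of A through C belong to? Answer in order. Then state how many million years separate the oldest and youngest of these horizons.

A: 439.1 Ma lies in 443.8–419.2 Ma, so Silurian.
B: 130 Ma lies in 145–66 Ma, so Cretaceous.
C: 175 Ma lies in 201.4–145 Ma, so Jurassic.
Oldest = 439.1 Ma, youngest = 130 Ma → span 309.1 Myr.

A — Silurian; B — Cretaceous; C — Jurassic; span 309.1 million years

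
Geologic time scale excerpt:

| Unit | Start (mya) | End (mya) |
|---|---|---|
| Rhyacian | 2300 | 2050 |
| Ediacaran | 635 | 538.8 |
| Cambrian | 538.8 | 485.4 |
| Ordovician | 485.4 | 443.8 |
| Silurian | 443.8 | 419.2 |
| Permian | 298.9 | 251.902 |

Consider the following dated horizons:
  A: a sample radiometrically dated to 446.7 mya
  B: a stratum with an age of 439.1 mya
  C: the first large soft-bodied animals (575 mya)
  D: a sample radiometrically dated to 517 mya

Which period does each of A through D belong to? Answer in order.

A: 446.7 Ma lies in 485.4–443.8 Ma, so Ordovician.
B: 439.1 Ma lies in 443.8–419.2 Ma, so Silurian.
C: 575 Ma lies in 635–538.8 Ma, so Ediacaran.
D: 517 Ma lies in 538.8–485.4 Ma, so Cambrian.

A — Ordovician; B — Silurian; C — Ediacaran; D — Cambrian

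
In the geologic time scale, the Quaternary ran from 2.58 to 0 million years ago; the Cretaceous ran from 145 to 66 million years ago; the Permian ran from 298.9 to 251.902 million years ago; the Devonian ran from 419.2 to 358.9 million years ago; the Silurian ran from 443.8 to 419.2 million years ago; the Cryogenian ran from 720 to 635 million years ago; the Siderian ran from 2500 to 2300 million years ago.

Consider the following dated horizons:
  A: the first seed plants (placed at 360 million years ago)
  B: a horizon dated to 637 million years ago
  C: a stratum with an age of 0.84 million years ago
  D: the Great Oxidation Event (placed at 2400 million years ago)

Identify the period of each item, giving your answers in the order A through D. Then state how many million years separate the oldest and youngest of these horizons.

Match each age against the start–end ranges in the excerpt: A = 360 Ma → Devonian (419.2–358.9); B = 637 Ma → Cryogenian (720–635); C = 0.84 Ma → Quaternary (2.58–0); D = 2400 Ma → Siderian (2500–2300).
The largest age is 2400 Ma and the smallest is 0.84 Ma; their difference is 2399.16 Myr.

A — Devonian; B — Cryogenian; C — Quaternary; D — Siderian; span 2399.16 million years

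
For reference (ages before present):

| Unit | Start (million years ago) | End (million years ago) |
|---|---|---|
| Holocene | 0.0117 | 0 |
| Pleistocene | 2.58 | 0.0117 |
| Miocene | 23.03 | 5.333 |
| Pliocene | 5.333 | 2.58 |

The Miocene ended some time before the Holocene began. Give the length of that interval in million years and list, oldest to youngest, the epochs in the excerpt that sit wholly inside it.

End of Miocene = 5.333 Ma; start of Holocene = 0.0117 Ma.
Gap = 5.333 − 0.0117 = 5.3213 Myr.
Epochs wholly inside 5.333–0.0117 Ma: Pliocene (5.333–2.58), Pleistocene (2.58–0.0117).

5.3213 million years; Pliocene, Pleistocene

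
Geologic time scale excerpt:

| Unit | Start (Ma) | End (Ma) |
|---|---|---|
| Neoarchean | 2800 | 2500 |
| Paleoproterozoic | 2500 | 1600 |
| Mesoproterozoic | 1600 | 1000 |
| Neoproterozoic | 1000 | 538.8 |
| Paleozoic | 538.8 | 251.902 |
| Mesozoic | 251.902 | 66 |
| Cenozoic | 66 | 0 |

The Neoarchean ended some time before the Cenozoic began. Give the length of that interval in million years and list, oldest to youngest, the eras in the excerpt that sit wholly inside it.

2434 million years; Paleoproterozoic, Mesoproterozoic, Neoproterozoic, Paleozoic, Mesozoic

End of Neoarchean = 2500 Ma; start of Cenozoic = 66 Ma.
Gap = 2500 − 66 = 2434 Myr.
Eras wholly inside 2500–66 Ma: Paleoproterozoic (2500–1600), Mesoproterozoic (1600–1000), Neoproterozoic (1000–538.8), Paleozoic (538.8–251.902), Mesozoic (251.902–66).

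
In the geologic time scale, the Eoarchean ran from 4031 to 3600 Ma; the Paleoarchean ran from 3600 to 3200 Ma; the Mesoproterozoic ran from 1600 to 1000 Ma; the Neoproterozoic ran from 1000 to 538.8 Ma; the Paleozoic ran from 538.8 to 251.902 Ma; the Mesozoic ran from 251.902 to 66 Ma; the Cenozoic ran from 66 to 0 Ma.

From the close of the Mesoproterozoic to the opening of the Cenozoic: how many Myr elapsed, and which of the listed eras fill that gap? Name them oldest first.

The Mesoproterozoic closes at 1000 Ma and the Cenozoic opens at 66 Ma, so the interval is 1000 − 66 = 934 Myr.
An era fits inside if it starts at or after 1000 Ma and ends at or before 66 Ma; oldest first that gives Neoproterozoic, Paleozoic, Mesozoic.

934 million years; Neoproterozoic, Paleozoic, Mesozoic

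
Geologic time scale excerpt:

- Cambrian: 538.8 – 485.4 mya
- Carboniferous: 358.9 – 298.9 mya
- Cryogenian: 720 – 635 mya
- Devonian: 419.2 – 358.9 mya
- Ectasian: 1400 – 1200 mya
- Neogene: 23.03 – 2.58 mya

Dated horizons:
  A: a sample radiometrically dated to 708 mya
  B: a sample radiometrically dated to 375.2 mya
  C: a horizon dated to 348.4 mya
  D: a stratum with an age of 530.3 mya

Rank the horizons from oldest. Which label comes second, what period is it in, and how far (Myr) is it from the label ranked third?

Larger Ma means older, so oldest first: A 708 > D 530.3 > B 375.2 > C 348.4.
Counting 2 along gives D (530.3 Ma); the excerpt puts that inside the Cambrian, 538.8–485.4 Ma.
Next in line is B (375.2 Ma), and 530.3 − 375.2 = 155.1 Myr.

D, in the Cambrian; 155.1 million years to B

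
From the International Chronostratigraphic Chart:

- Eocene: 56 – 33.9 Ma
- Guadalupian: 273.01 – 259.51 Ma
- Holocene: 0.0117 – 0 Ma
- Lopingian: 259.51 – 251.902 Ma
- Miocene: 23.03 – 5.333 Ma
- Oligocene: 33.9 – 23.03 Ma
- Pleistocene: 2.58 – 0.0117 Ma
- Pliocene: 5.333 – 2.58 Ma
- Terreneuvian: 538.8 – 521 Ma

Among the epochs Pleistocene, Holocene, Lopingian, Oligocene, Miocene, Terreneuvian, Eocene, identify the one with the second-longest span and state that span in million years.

Terreneuvian, 17.8 million years

Durations: Pleistocene 2.5683; Holocene 0.0117; Lopingian 7.608; Oligocene 10.87; Miocene 17.697; Terreneuvian 17.8; Eocene 22.1 Myr.
Sorted longest-first: Eocene (22.1), Terreneuvian (17.8), Miocene (17.697), Oligocene (10.87), Lopingian (7.608), Pleistocene (2.5683), Holocene (0.0117).
The second longest is Terreneuvian at 17.8 Myr.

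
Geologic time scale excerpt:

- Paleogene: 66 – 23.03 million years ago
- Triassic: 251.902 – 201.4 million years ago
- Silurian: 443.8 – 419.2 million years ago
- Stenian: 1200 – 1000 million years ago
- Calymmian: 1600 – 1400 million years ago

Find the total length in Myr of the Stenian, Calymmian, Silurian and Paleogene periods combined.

Each duration: Stenian = 200; Calymmian = 200; Silurian = 24.6; Paleogene = 42.97.
Sum: 200 + 200 + 24.6 + 42.97 = 467.57 Myr.

467.57 million years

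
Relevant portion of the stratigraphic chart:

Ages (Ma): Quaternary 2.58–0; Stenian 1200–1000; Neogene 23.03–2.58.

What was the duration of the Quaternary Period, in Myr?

2.58 − 0 = 2.58 million years.

2.58 million years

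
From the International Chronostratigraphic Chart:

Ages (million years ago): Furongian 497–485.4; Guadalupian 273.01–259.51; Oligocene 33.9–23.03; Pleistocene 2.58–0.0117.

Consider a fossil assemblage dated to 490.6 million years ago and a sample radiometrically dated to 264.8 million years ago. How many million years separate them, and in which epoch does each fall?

225.8 million years apart; the first in the Furongian, the second in the Guadalupian

Elapsed time: 490.6 − 264.8 = 225.8 Myr.
490.6 Ma lies within 497–485.4 Ma: Furongian.
264.8 Ma lies within 273.01–259.51 Ma: Guadalupian.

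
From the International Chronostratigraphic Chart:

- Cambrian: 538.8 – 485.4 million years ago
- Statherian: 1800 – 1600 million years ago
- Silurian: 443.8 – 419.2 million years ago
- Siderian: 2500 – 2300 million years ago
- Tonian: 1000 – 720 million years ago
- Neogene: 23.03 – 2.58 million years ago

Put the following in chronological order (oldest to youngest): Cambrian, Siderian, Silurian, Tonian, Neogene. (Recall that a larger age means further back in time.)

Sorting by start age (descending Ma, since larger Ma = older): Siderian began 2500, Tonian began 1000, Cambrian began 538.8, Silurian began 443.8, Neogene began 23.03.

Siderian, Tonian, Cambrian, Silurian, Neogene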